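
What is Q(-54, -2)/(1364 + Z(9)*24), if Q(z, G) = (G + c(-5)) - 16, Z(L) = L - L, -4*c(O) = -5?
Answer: -67/5456 ≈ -0.012280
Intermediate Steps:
c(O) = 5/4 (c(O) = -¼*(-5) = 5/4)
Z(L) = 0
Q(z, G) = -59/4 + G (Q(z, G) = (G + 5/4) - 16 = (5/4 + G) - 16 = -59/4 + G)
Q(-54, -2)/(1364 + Z(9)*24) = (-59/4 - 2)/(1364 + 0*24) = -67/(4*(1364 + 0)) = -67/4/1364 = -67/4*1/1364 = -67/5456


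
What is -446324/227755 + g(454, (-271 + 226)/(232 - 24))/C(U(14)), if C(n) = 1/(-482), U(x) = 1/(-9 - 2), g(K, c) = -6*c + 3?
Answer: -24558571733/11843260 ≈ -2073.6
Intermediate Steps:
g(K, c) = 3 - 6*c
U(x) = -1/11 (U(x) = 1/(-11) = -1/11)
C(n) = -1/482
-446324/227755 + g(454, (-271 + 226)/(232 - 24))/C(U(14)) = -446324/227755 + (3 - 6*(-271 + 226)/(232 - 24))/(-1/482) = -446324*1/227755 + (3 - (-270)/208)*(-482) = -446324/227755 + (3 - (-270)/208)*(-482) = -446324/227755 + (3 - 6*(-45/208))*(-482) = -446324/227755 + (3 + 135/104)*(-482) = -446324/227755 + (447/104)*(-482) = -446324/227755 - 107727/52 = -24558571733/11843260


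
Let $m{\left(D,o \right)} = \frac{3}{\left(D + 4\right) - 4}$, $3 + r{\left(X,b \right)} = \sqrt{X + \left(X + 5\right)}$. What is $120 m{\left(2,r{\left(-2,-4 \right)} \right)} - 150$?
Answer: $30$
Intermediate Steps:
$r{\left(X,b \right)} = -3 + \sqrt{5 + 2 X}$ ($r{\left(X,b \right)} = -3 + \sqrt{X + \left(X + 5\right)} = -3 + \sqrt{X + \left(5 + X\right)} = -3 + \sqrt{5 + 2 X}$)
$m{\left(D,o \right)} = \frac{3}{D}$ ($m{\left(D,o \right)} = \frac{3}{\left(4 + D\right) - 4} = \frac{3}{D}$)
$120 m{\left(2,r{\left(-2,-4 \right)} \right)} - 150 = 120 \cdot \frac{3}{2} - 150 = 180 - 150 = 30$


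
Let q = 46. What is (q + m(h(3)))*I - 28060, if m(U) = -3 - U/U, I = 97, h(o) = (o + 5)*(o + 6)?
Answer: -23986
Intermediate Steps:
h(o) = (5 + o)*(6 + o)
m(U) = -4 (m(U) = -3 - 1*1 = -3 - 1 = -4)
(q + m(h(3)))*I - 28060 = (46 - 4)*97 - 28060 = 42*97 - 28060 = 4074 - 28060 = -23986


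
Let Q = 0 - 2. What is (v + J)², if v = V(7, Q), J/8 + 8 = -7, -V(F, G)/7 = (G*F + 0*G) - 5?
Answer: 169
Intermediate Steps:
Q = -2
V(F, G) = 35 - 7*F*G (V(F, G) = -7*((G*F + 0*G) - 5) = -7*((F*G + 0) - 5) = -7*(F*G - 5) = -7*(-5 + F*G) = 35 - 7*F*G)
J = -120 (J = -64 + 8*(-7) = -64 - 56 = -120)
v = 133 (v = 35 - 7*7*(-2) = 35 + 98 = 133)
(v + J)² = (133 - 120)² = 13² = 169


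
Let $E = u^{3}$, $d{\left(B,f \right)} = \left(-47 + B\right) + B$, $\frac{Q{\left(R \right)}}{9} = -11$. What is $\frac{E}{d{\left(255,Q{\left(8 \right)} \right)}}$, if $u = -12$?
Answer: $- \frac{1728}{463} \approx -3.7322$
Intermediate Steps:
$Q{\left(R \right)} = -99$ ($Q{\left(R \right)} = 9 \left(-11\right) = -99$)
$d{\left(B,f \right)} = -47 + 2 B$
$E = -1728$ ($E = \left(-12\right)^{3} = -1728$)
$\frac{E}{d{\left(255,Q{\left(8 \right)} \right)}} = - \frac{1728}{-47 + 2 \cdot 255} = - \frac{1728}{-47 + 510} = - \frac{1728}{463}$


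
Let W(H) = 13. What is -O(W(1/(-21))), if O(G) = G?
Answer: -13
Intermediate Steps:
-O(W(1/(-21))) = -1*13 = -13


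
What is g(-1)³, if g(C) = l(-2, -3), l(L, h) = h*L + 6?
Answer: 1728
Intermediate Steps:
l(L, h) = 6 + L*h (l(L, h) = L*h + 6 = 6 + L*h)
g(C) = 12 (g(C) = 6 - 2*(-3) = 6 + 6 = 12)
g(-1)³ = 12³ = 1728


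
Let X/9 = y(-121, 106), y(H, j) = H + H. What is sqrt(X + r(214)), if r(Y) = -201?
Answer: I*sqrt(2379) ≈ 48.775*I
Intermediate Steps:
y(H, j) = 2*H
X = -2178 (X = 9*(2*(-121)) = 9*(-242) = -2178)
sqrt(X + r(214)) = sqrt(-2178 - 201) = sqrt(-2379) = I*sqrt(2379)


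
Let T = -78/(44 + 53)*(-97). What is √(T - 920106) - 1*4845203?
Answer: -4845203 + 2*I*√230007 ≈ -4.8452e+6 + 959.18*I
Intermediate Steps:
T = 78 (T = -78/97*(-97) = 78)
√(T - 920106) - 1*4845203 = √(78 - 920106) - 1*4845203 = √(-920028) - 4845203 = 2*I*√230007 - 4845203 = -4845203 + 2*I*√230007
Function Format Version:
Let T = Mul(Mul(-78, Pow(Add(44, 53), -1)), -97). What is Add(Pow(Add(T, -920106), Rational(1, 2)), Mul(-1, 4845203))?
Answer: Add(-4845203, Mul(2, I, Pow(230007, Rational(1, 2)))) ≈ Add(-4.8452e+6, Mul(959.18, I))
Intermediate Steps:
T = 78 (T = Mul(Mul(-78, Pow(97, -1)), -97) = Mul(Mul(-78, Rational(1, 97)), -97) = Mul(Rational(-78, 97), -97) = 78)
Add(Pow(Add(T, -920106), Rational(1, 2)), Mul(-1, 4845203)) = Add(Pow(Add(78, -920106), Rational(1, 2)), Mul(-1, 4845203)) = Add(Pow(-920028, Rational(1, 2)), -4845203) = Add(Mul(2, I, Pow(230007, Rational(1, 2))), -4845203) = Add(-4845203, Mul(2, I, Pow(230007, Rational(1, 2))))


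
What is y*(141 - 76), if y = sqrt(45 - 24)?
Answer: 65*sqrt(21) ≈ 297.87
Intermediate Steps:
y = sqrt(21) ≈ 4.5826
y*(141 - 76) = sqrt(21)*(141 - 76) = sqrt(21)*65 = 65*sqrt(21)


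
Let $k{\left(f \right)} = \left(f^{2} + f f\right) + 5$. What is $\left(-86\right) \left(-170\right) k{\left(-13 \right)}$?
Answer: $5014660$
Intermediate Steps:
$k{\left(f \right)} = 5 + 2 f^{2}$ ($k{\left(f \right)} = \left(f^{2} + f^{2}\right) + 5 = 2 f^{2} + 5 = 5 + 2 f^{2}$)
$\left(-86\right) \left(-170\right) k{\left(-13 \right)} = \left(-86\right) \left(-170\right) \left(5 + 2 \left(-13\right)^{2}\right) = 14620 \left(5 + 2 \cdot 169\right) = 14620 \left(5 + 338\right) = 14620 \cdot 343 = 5014660$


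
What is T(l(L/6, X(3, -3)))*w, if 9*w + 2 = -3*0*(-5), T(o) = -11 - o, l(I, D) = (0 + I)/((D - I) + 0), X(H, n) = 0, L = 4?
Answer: 20/9 ≈ 2.2222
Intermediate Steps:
l(I, D) = I/(D - I)
w = -2/9 (w = -2/9 + (-3*0*(-5))/9 = -2/9 + (0*(-5))/9 = -2/9 + (⅑)*0 = -2/9 + 0 = -2/9 ≈ -0.22222)
T(l(L/6, X(3, -3)))*w = (-11 - 4/6/(0 - 4/6))*(-2/9) = (-11 - 4*(⅙)/(0 - 4/6))*(-2/9) = (-11 - 2/(3*(0 - 1*⅔)))*(-2/9) = (-11 - 2/(3*(0 - ⅔)))*(-2/9) = (-11 - 2/(3*(-⅔)))*(-2/9) = (-11 - 2*(-3)/(3*2))*(-2/9) = (-11 - 1*(-1))*(-2/9) = (-11 + 1)*(-2/9) = -10*(-2/9) = 20/9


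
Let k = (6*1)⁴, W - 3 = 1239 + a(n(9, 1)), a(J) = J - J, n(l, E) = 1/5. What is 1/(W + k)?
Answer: 1/2538 ≈ 0.00039401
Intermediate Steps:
n(l, E) = ⅕
a(J) = 0
W = 1242 (W = 3 + (1239 + 0) = 3 + 1239 = 1242)
k = 1296 (k = 6⁴ = 1296)
1/(W + k) = 1/(1242 + 1296) = 1/2538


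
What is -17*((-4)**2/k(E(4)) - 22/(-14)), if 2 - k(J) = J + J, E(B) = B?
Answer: 391/21 ≈ 18.619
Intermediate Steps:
k(J) = 2 - 2*J (k(J) = 2 - (J + J) = 2 - 2*J)
-17*((-4)**2/k(E(4)) - 22/(-14)) = -17*((-4)**2/(2 - 2*4) - 22/(-14)) = -17*(16/(2 - 8) - 22*(-1/14)) = -17*(16/(-6) + 11/7) = -17*(16*(-1/6) + 11/7) = -17*(-8/3 + 11/7) = -17*(-23/21) = 391/21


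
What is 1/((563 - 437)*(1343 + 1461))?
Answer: 1/353304 ≈ 2.8304e-6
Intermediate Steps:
1/((563 - 437)*(1343 + 1461)) = 1/(126*2804) = 1/353304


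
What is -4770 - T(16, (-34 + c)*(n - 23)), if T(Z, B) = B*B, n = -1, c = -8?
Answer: -1020834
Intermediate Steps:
T(Z, B) = B²
-4770 - T(16, (-34 + c)*(n - 23)) = -4770 - ((-34 - 8)*(-1 - 23))² = -4770 - (-42*(-24))² = -4770 - 1*1008² = -4770 - 1*1016064 = -4770 - 1016064 = -1020834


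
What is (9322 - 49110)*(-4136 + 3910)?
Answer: 8992088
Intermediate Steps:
(9322 - 49110)*(-4136 + 3910) = -39788*(-226) = 8992088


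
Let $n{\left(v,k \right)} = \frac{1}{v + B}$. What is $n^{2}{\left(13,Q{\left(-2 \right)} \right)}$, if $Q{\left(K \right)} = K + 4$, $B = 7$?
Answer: $\frac{1}{400} \approx 0.0025$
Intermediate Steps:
$Q{\left(K \right)} = 4 + K$
$n{\left(v,k \right)} = \frac{1}{7 + v}$ ($n{\left(v,k \right)} = \frac{1}{v + 7} = \frac{1}{7 + v}$)
$n^{2}{\left(13,Q{\left(-2 \right)} \right)} = \left(\frac{1}{7 + 13}\right)^{2} = \left(\frac{1}{20}\right)^{2} = \frac{1}{400}$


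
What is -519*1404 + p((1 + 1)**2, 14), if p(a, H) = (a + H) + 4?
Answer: -728654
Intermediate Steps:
p(a, H) = 4 + H + a (p(a, H) = (H + a) + 4 = 4 + H + a)
-519*1404 + p((1 + 1)**2, 14) = -519*1404 + (4 + 14 + (1 + 1)**2) = -728676 + (4 + 14 + 2**2) = -728676 + (4 + 14 + 4) = -728676 + 22 = -728654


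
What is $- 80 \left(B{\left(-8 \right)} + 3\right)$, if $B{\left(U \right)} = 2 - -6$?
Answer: $-880$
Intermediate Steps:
$B{\left(U \right)} = 8$ ($B{\left(U \right)} = 2 + 6 = 8$)
$- 80 \left(B{\left(-8 \right)} + 3\right) = - 80 \left(8 + 3\right) = \left(-80\right) 11 = -880$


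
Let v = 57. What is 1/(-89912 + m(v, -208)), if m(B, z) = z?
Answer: -1/90120 ≈ -1.1096e-5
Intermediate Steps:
1/(-89912 + m(v, -208)) = 1/(-89912 - 208) = 1/(-90120) = -1/90120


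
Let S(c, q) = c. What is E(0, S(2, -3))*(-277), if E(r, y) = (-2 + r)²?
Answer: -1108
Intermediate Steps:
E(0, S(2, -3))*(-277) = (-2 + 0)²*(-277) = (-2)²*(-277) = 4*(-277) = -1108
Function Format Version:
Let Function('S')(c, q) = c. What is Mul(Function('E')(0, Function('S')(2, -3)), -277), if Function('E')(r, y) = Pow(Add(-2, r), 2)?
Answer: -1108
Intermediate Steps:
Mul(Function('E')(0, Function('S')(2, -3)), -277) = Mul(Pow(Add(-2, 0), 2), -277) = Mul(Pow(-2, 2), -277) = Mul(4, -277) = -1108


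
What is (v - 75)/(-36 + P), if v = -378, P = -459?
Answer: 151/165 ≈ 0.91515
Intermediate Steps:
(v - 75)/(-36 + P) = (-378 - 75)/(-36 - 459) = -453/(-495) = -453*(-1/495) = 151/165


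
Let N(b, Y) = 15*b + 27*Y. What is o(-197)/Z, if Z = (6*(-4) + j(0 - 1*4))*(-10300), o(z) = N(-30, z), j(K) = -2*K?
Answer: -5769/164800 ≈ -0.035006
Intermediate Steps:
o(z) = -450 + 27*z (o(z) = 15*(-30) + 27*z = -450 + 27*z)
Z = 164800 (Z = (6*(-4) - 2*(0 - 1*4))*(-10300) = (-24 - 2*(0 - 4))*(-10300) = (-24 - 2*(-4))*(-10300) = (-24 + 8)*(-10300) = -16*(-10300) = 164800)
o(-197)/Z = (-450 + 27*(-197))/164800 = (-450 - 5319)*(1/164800) = -5769*1/164800 = -5769/164800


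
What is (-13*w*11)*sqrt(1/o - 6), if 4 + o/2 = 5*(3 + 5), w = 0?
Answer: 0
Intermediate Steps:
o = 72 (o = -8 + 2*(5*(3 + 5)) = -8 + 2*(5*8) = -8 + 2*40 = -8 + 80 = 72)
(-13*w*11)*sqrt(1/o - 6) = (-0*11)*sqrt(1/72 - 6) = (-13*0)*sqrt(1/72 - 6) = 0*sqrt(-431/72) = 0*(I*sqrt(862)/12) = 0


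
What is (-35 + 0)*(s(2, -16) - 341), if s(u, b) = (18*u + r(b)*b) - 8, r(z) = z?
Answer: 1995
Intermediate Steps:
s(u, b) = -8 + b² + 18*u (s(u, b) = (18*u + b*b) - 8 = (18*u + b²) - 8 = (b² + 18*u) - 8 = -8 + b² + 18*u)
(-35 + 0)*(s(2, -16) - 341) = (-35 + 0)*((-8 + (-16)² + 18*2) - 341) = -35*((-8 + 256 + 36) - 341) = -35*(284 - 341) = -35*(-57) = 1995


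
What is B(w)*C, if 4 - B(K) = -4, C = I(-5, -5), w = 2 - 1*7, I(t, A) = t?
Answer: -40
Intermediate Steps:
w = -5 (w = 2 - 7 = -5)
C = -5
B(K) = 8 (B(K) = 4 - 1*(-4) = 4 + 4 = 8)
B(w)*C = 8*(-5) = -40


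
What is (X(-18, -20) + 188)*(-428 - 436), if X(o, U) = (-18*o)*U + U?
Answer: 5453568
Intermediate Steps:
X(o, U) = U - 18*U*o (X(o, U) = -18*U*o + U = U - 18*U*o)
(X(-18, -20) + 188)*(-428 - 436) = (-20*(1 - 18*(-18)) + 188)*(-428 - 436) = (-20*(1 + 324) + 188)*(-864) = (-20*325 + 188)*(-864) = (-6500 + 188)*(-864) = -6312*(-864) = 5453568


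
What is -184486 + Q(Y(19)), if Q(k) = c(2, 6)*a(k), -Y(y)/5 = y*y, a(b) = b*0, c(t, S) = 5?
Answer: -184486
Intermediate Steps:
a(b) = 0
Y(y) = -5*y**2 (Y(y) = -5*y*y = -5*y**2)
Q(k) = 0 (Q(k) = 5*0 = 0)
-184486 + Q(Y(19)) = -184486 + 0 = -184486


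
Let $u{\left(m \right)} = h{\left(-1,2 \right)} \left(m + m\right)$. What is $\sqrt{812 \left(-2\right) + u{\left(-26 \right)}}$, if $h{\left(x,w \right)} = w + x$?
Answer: $2 i \sqrt{419} \approx 40.939 i$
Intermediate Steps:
$u{\left(m \right)} = 2 m$ ($u{\left(m \right)} = \left(2 - 1\right) \left(m + m\right) = 1 \cdot 2 m = 2 m$)
$\sqrt{812 \left(-2\right) + u{\left(-26 \right)}} = \sqrt{812 \left(-2\right) + 2 \left(-26\right)} = \sqrt{-1624 - 52} = \sqrt{-1676} = 2 i \sqrt{419}$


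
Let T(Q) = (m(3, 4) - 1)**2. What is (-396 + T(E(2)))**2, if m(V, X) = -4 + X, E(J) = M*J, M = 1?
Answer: 156025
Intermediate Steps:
E(J) = J (E(J) = 1*J = J)
T(Q) = 1 (T(Q) = ((-4 + 4) - 1)**2 = (0 - 1)**2 = (-1)**2 = 1)
(-396 + T(E(2)))**2 = (-396 + 1)**2 = (-395)**2 = 156025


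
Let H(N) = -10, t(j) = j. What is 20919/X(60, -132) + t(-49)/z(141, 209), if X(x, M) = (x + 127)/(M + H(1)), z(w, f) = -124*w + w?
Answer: -51517337651/3243141 ≈ -15885.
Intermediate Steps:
z(w, f) = -123*w
X(x, M) = (127 + x)/(-10 + M) (X(x, M) = (x + 127)/(M - 10) = (127 + x)/(-10 + M))
20919/X(60, -132) + t(-49)/z(141, 209) = 20919/(((127 + 60)/(-10 - 132))) - 49/((-123*141)) = 20919/((187/(-142))) - 49/(-17343) = 20919/((-1/142*187)) - 49*(-1/17343) = 20919/(-187/142) + 49/17343 = 20919*(-142/187) + 49/17343 = -2970498/187 + 49/17343 = -51517337651/3243141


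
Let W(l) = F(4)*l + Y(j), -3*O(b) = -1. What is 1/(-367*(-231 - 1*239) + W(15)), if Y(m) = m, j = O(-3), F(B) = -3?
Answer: 3/517336 ≈ 5.7989e-6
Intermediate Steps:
O(b) = 1/3 (O(b) = -1/3*(-1) = 1/3)
j = 1/3 ≈ 0.33333
W(l) = 1/3 - 3*l (W(l) = -3*l + 1/3 = 1/3 - 3*l)
1/(-367*(-231 - 1*239) + W(15)) = 1/(-367*(-231 - 1*239) + (1/3 - 3*15)) = 1/(-367*(-231 - 239) + (1/3 - 45)) = 1/(-367*(-470) - 134/3) = 1/(172490 - 134/3) = 1/(517336/3) = 3/517336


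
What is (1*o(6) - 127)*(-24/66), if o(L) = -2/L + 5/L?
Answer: 46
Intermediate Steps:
o(L) = 3/L
(1*o(6) - 127)*(-24/66) = (1*(3/6) - 127)*(-24/66) = (1*(3*(1/6)) - 127)*(-24*1/66) = (1*(1/2) - 127)*(-4/11) = (1/2 - 127)*(-4/11) = -253/2*(-4/11) = 46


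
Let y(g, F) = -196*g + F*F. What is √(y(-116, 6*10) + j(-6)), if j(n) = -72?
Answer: 14*√134 ≈ 162.06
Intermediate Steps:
y(g, F) = F² - 196*g (y(g, F) = -196*g + F² = F² - 196*g)
√(y(-116, 6*10) + j(-6)) = √(((6*10)² - 196*(-116)) - 72) = √((60² + 22736) - 72) = √((3600 + 22736) - 72) = √(26336 - 72) = √26264 = 14*√134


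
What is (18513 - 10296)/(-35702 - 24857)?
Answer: -8217/60559 ≈ -0.13569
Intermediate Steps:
(18513 - 10296)/(-35702 - 24857) = 8217/(-60559) = 8217*(-1/60559) = -8217/60559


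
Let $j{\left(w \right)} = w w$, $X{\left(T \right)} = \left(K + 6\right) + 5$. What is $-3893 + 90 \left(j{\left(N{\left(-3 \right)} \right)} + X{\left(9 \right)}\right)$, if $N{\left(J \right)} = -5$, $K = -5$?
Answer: $-1103$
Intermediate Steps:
$X{\left(T \right)} = 6$ ($X{\left(T \right)} = \left(-5 + 6\right) + 5 = 1 + 5 = 6$)
$j{\left(w \right)} = w^{2}$
$-3893 + 90 \left(j{\left(N{\left(-3 \right)} \right)} + X{\left(9 \right)}\right) = -3893 + 90 \left(\left(-5\right)^{2} + 6\right) = -3893 + 90 \left(25 + 6\right) = -3893 + 90 \cdot 31 = -3893 + 2790 = -1103$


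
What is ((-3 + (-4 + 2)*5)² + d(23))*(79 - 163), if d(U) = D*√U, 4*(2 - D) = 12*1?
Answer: -14196 + 84*√23 ≈ -13793.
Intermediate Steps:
D = -1 (D = 2 - 3 = -1)
d(U) = -√U
((-3 + (-4 + 2)*5)² + d(23))*(79 - 163) = ((-3 + (-4 + 2)*5)² - √23)*(79 - 163) = ((-3 - 2*5)² - √23)*(-84) = ((-3 - 10)² - √23)*(-84) = ((-13)² - √23)*(-84) = (169 - √23)*(-84) = -14196 + 84*√23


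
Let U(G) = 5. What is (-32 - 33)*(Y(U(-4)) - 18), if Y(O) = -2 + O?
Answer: 975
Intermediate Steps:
(-32 - 33)*(Y(U(-4)) - 18) = (-32 - 33)*((-2 + 5) - 18) = -65*(3 - 18) = -65*(-15) = 975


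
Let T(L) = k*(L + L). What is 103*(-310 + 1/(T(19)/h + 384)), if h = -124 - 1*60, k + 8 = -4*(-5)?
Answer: -280183381/8775 ≈ -31930.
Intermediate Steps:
k = 12 (k = -8 - 4*(-5) = -8 + 20 = 12)
h = -184 (h = -124 - 60 = -184)
T(L) = 24*L (T(L) = 12*(L + L) = 12*(2*L) = 24*L)
103*(-310 + 1/(T(19)/h + 384)) = 103*(-310 + 1/((24*19)/(-184) + 384)) = 103*(-310 + 1/(456*(-1/184) + 384)) = 103*(-310 + 1/(-57/23 + 384)) = 103*(-310 + 1/(8775/23)) = 103*(-310 + 23/8775) = 103*(-2720227/8775) = -280183381/8775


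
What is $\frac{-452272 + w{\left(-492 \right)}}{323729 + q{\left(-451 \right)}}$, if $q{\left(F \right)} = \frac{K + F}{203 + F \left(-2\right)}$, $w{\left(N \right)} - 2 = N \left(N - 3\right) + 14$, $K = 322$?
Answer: $- \frac{57657795}{89430104} \approx -0.64472$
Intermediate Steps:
$w{\left(N \right)} = 16 + N \left(-3 + N\right)$ ($w{\left(N \right)} = 2 + \left(N \left(N - 3\right) + 14\right) = 2 + \left(N \left(-3 + N\right) + 14\right) = 2 + \left(14 + N \left(-3 + N\right)\right) = 16 + N \left(-3 + N\right)$)
$q{\left(F \right)} = \frac{322 + F}{203 - 2 F}$ ($q{\left(F \right)} = \frac{322 + F}{203 + F \left(-2\right)} = \frac{322 + F}{203 - 2 F}$)
$\frac{-452272 + w{\left(-492 \right)}}{323729 + q{\left(-451 \right)}} = \frac{-452272 + \left(16 + \left(-492\right)^{2} - -1476\right)}{323729 + \frac{-322 - -451}{-203 + 2 \left(-451\right)}} = \frac{-452272 + \left(16 + 242064 + 1476\right)}{323729 + \frac{-322 + 451}{-203 - 902}} = \frac{-452272 + 243556}{323729 + \frac{1}{-1105} \cdot 129} = - \frac{208716}{323729 - \frac{129}{1105}} = - \frac{208716}{\frac{357720416}{1105}} = \left(-208716\right) \frac{1105}{357720416} = - \frac{57657795}{89430104}$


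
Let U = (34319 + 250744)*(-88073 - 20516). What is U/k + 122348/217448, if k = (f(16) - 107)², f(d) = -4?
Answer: -560919785508769/223264734 ≈ -2.5124e+6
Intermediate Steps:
U = -30954706107 (U = 285063*(-108589) = -30954706107)
k = 12321 (k = (-4 - 107)² = (-111)² = 12321)
U/k + 122348/217448 = -30954706107/12321 + 122348/217448 = -30954706107*1/12321 + 122348*(1/217448) = -10318235369/4107 + 30587/54362 = -560919785508769/223264734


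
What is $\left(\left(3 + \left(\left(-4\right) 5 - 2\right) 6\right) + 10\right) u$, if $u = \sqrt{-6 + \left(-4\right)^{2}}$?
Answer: $- 119 \sqrt{10} \approx -376.31$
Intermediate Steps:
$u = \sqrt{10}$ ($u = \sqrt{-6 + 16} = \sqrt{10} \approx 3.1623$)
$\left(\left(3 + \left(\left(-4\right) 5 - 2\right) 6\right) + 10\right) u = \left(\left(3 + \left(\left(-4\right) 5 - 2\right) 6\right) + 10\right) \sqrt{10} = \left(\left(3 + \left(-20 - 2\right) 6\right) + 10\right) \sqrt{10} = \left(\left(3 - 132\right) + 10\right) \sqrt{10} = \left(-129 + 10\right) \sqrt{10} = - 119 \sqrt{10}$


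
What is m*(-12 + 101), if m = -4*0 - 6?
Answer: -534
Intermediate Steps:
m = -6 (m = 0 - 6 = -6)
m*(-12 + 101) = -6*(-12 + 101) = -6*89 = -534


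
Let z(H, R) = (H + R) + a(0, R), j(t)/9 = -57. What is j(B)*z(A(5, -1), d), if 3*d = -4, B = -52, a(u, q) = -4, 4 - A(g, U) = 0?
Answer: 684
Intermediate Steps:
A(g, U) = 4 (A(g, U) = 4 - 1*0 = 4 + 0 = 4)
d = -4/3 (d = (⅓)*(-4) = -4/3 ≈ -1.3333)
j(t) = -513 (j(t) = 9*(-57) = -513)
z(H, R) = -4 + H + R (z(H, R) = (H + R) - 4 = -4 + H + R)
j(B)*z(A(5, -1), d) = -513*(-4 + 4 - 4/3) = -513*(-4/3) = 684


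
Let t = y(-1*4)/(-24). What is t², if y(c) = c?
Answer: 1/36 ≈ 0.027778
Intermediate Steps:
t = ⅙ (t = -1*4/(-24) = -4*(-1/24) = ⅙ ≈ 0.16667)
t² = (⅙)² = 1/36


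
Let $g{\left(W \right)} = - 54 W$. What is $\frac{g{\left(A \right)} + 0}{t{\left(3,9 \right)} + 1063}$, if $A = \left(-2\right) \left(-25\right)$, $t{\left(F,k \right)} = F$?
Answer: $- \frac{1350}{533} \approx -2.5328$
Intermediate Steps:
$A = 50$
$\frac{g{\left(A \right)} + 0}{t{\left(3,9 \right)} + 1063} = \frac{\left(-54\right) 50 + 0}{3 + 1063} = \frac{-2700 + 0}{1066} = \left(-2700\right) \frac{1}{1066} = - \frac{1350}{533}$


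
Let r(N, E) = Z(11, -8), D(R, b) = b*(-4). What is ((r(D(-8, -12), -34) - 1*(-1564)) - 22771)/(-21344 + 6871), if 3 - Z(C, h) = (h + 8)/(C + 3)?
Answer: 21204/14473 ≈ 1.4651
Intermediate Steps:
Z(C, h) = 3 - (8 + h)/(3 + C) (Z(C, h) = 3 - (h + 8)/(C + 3) = 3 - (8 + h)/(3 + C))
D(R, b) = -4*b
r(N, E) = 3 (r(N, E) = (1 - 1*(-8) + 3*11)/(3 + 11) = (1 + 8 + 33)/14 = (1/14)*42 = 3)
((r(D(-8, -12), -34) - 1*(-1564)) - 22771)/(-21344 + 6871) = ((3 - 1*(-1564)) - 22771)/(-21344 + 6871) = ((3 + 1564) - 22771)/(-14473) = (1567 - 22771)*(-1/14473) = -21204*(-1/14473) = 21204/14473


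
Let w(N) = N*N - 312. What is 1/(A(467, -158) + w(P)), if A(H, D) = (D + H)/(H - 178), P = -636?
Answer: 289/116809485 ≈ 2.4741e-6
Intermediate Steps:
A(H, D) = (D + H)/(-178 + H)
w(N) = -312 + N**2 (w(N) = N**2 - 312 = -312 + N**2)
1/(A(467, -158) + w(P)) = 1/((-158 + 467)/(-178 + 467) + (-312 + (-636)**2)) = 1/(309/289 + (-312 + 404496)) = 1/((1/289)*309 + 404184) = 1/(309/289 + 404184) = 1/(116809485/289) = 289/116809485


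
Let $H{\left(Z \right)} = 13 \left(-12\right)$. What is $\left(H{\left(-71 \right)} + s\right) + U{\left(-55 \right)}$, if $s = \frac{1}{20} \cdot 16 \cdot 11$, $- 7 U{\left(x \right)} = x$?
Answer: $- \frac{4877}{35} \approx -139.34$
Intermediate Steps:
$U{\left(x \right)} = - \frac{x}{7}$
$H{\left(Z \right)} = -156$
$s = \frac{44}{5}$ ($s = \frac{1}{20} \cdot 16 \cdot 11 = \frac{4}{5} \cdot 11 = \frac{44}{5} \approx 8.8$)
$\left(H{\left(-71 \right)} + s\right) + U{\left(-55 \right)} = \left(-156 + \frac{44}{5}\right) - - \frac{55}{7} = - \frac{736}{5} + \frac{55}{7} = - \frac{4877}{35}$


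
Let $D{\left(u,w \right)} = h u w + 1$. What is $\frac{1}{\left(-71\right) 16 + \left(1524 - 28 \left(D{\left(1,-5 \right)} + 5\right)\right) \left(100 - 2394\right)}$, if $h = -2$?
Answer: $- \frac{1}{2469480} \approx -4.0494 \cdot 10^{-7}$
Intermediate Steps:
$D{\left(u,w \right)} = 1 - 2 u w$ ($D{\left(u,w \right)} = - 2 u w + 1 = 1 - 2 u w$)
$\frac{1}{\left(-71\right) 16 + \left(1524 - 28 \left(D{\left(1,-5 \right)} + 5\right)\right) \left(100 - 2394\right)} = \frac{1}{\left(-71\right) 16 + \left(1524 - 28 \left(\left(1 - 2 \left(-5\right)\right) + 5\right)\right) \left(100 - 2394\right)} = \frac{1}{-1136 + \left(1524 - 28 \left(\left(1 + 10\right) + 5\right)\right) \left(-2294\right)} = \frac{1}{-1136 + \left(1524 - 28 \left(11 + 5\right)\right) \left(-2294\right)} = \frac{1}{-1136 + \left(1524 - 448\right) \left(-2294\right)} = \frac{1}{-1136 + 1076 \left(-2294\right)} = \frac{1}{-1136 - 2468344} = \frac{1}{-2469480} = - \frac{1}{2469480}$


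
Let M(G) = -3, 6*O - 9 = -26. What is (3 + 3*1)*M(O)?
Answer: -18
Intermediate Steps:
O = -17/6 (O = 3/2 + (⅙)*(-26) = 3/2 - 13/3 = -17/6 ≈ -2.8333)
(3 + 3*1)*M(O) = (3 + 3*1)*(-3) = (3 + 3)*(-3) = 6*(-3) = -18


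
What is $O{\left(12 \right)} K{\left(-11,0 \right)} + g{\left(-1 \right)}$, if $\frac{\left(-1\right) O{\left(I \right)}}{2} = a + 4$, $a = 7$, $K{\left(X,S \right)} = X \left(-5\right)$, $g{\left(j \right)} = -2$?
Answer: $-1212$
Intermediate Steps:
$K{\left(X,S \right)} = - 5 X$
$O{\left(I \right)} = -22$ ($O{\left(I \right)} = - 2 \left(7 + 4\right) = \left(-2\right) 11 = -22$)
$O{\left(12 \right)} K{\left(-11,0 \right)} + g{\left(-1 \right)} = - 22 \left(\left(-5\right) \left(-11\right)\right) - 2 = \left(-22\right) 55 - 2 = -1210 - 2 = -1212$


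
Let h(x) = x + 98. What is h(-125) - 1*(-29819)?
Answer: 29792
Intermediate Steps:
h(x) = 98 + x
h(-125) - 1*(-29819) = (98 - 125) - 1*(-29819) = -27 + 29819 = 29792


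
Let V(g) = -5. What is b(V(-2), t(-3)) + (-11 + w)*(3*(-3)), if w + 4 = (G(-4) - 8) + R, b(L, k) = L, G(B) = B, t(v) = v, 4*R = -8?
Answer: 256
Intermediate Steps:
R = -2 (R = (¼)*(-8) = -2)
w = -18 (w = -4 + ((-4 - 8) - 2) = -4 + (-12 - 2) = -4 - 14 = -18)
b(V(-2), t(-3)) + (-11 + w)*(3*(-3)) = -5 + (-11 - 18)*(3*(-3)) = -5 - 29*(-9) = -5 + 261 = 256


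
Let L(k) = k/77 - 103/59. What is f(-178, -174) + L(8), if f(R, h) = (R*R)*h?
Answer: -25045639147/4543 ≈ -5.5130e+6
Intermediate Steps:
f(R, h) = h*R² (f(R, h) = R²*h = h*R²)
L(k) = -103/59 + k/77 (L(k) = k*(1/77) - 103*1/59 = k/77 - 103/59 = -103/59 + k/77)
f(-178, -174) + L(8) = -174*(-178)² + (-103/59 + (1/77)*8) = -174*31684 + (-103/59 + 8/77) = -5513016 - 7459/4543 = -25045639147/4543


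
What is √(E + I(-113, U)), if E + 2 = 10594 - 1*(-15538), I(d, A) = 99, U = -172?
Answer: √26229 ≈ 161.95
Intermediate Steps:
E = 26130 (E = -2 + (10594 - 1*(-15538)) = -2 + (10594 + 15538) = -2 + 26132 = 26130)
√(E + I(-113, U)) = √(26130 + 99) = √26229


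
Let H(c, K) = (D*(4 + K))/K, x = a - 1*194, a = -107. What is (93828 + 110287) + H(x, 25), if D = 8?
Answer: 5103107/25 ≈ 2.0412e+5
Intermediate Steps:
x = -301 (x = -107 - 1*194 = -107 - 194 = -301)
H(c, K) = (32 + 8*K)/K (H(c, K) = (8*(4 + K))/K = (32 + 8*K)/K)
(93828 + 110287) + H(x, 25) = (93828 + 110287) + (8 + 32/25) = 204115 + (8 + 32*(1/25)) = 204115 + (8 + 32/25) = 204115 + 232/25 = 5103107/25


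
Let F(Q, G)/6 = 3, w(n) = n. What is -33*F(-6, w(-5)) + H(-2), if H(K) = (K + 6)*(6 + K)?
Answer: -578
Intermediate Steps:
H(K) = (6 + K)² (H(K) = (6 + K)*(6 + K) = (6 + K)²)
F(Q, G) = 18 (F(Q, G) = 6*3 = 18)
-33*F(-6, w(-5)) + H(-2) = -33*18 + (6 - 2)² = -594 + 4² = -594 + 16 = -578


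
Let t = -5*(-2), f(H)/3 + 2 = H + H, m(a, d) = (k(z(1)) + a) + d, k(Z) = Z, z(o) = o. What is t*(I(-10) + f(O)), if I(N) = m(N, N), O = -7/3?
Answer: -390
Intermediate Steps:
O = -7/3 (O = -7*⅓ = -7/3 ≈ -2.3333)
m(a, d) = 1 + a + d (m(a, d) = (1 + a) + d = 1 + a + d)
f(H) = -6 + 6*H (f(H) = -6 + 3*(H + H) = -6 + 3*(2*H) = -6 + 6*H)
t = 10
I(N) = 1 + 2*N (I(N) = 1 + N + N = 1 + 2*N)
t*(I(-10) + f(O)) = 10*((1 + 2*(-10)) + (-6 + 6*(-7/3))) = 10*((1 - 20) + (-6 - 14)) = 10*(-19 - 20) = 10*(-39) = -390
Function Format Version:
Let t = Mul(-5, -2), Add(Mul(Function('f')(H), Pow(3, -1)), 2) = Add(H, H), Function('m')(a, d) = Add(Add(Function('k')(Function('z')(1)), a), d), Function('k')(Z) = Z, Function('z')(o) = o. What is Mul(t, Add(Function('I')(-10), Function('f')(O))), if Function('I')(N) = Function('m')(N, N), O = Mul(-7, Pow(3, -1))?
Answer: -390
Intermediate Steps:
O = Rational(-7, 3) (O = Mul(-7, Rational(1, 3)) = Rational(-7, 3) ≈ -2.3333)
Function('m')(a, d) = Add(1, a, d) (Function('m')(a, d) = Add(Add(1, a), d) = Add(1, a, d))
Function('f')(H) = Add(-6, Mul(6, H)) (Function('f')(H) = Add(-6, Mul(3, Add(H, H))) = Add(-6, Mul(3, Mul(2, H))) = Add(-6, Mul(6, H)))
t = 10
Function('I')(N) = Add(1, Mul(2, N)) (Function('I')(N) = Add(1, N, N) = Add(1, Mul(2, N)))
Mul(t, Add(Function('I')(-10), Function('f')(O))) = Mul(10, Add(Add(1, Mul(2, -10)), Add(-6, Mul(6, Rational(-7, 3))))) = Mul(10, Add(Add(1, -20), Add(-6, -14))) = Mul(10, Add(-19, -20)) = Mul(10, -39) = -390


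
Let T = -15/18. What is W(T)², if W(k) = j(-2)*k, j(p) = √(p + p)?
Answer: -25/9 ≈ -2.7778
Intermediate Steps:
j(p) = √2*√p (j(p) = √(2*p) = √2*√p)
T = -⅚ (T = -15*1/18 = -⅚ ≈ -0.83333)
W(k) = 2*I*k (W(k) = (√2*√(-2))*k = (√2*(I*√2))*k = (2*I)*k = 2*I*k)
W(T)² = (2*I*(-⅚))² = (-5*I/3)² = -25/9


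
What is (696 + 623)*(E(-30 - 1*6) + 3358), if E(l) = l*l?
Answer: 6138626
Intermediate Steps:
E(l) = l²
(696 + 623)*(E(-30 - 1*6) + 3358) = (696 + 623)*((-30 - 1*6)² + 3358) = 1319*((-30 - 6)² + 3358) = 1319*((-36)² + 3358) = 1319*(1296 + 3358) = 1319*4654 = 6138626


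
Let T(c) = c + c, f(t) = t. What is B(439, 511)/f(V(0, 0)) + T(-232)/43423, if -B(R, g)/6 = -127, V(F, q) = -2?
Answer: -16544627/43423 ≈ -381.01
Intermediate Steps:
B(R, g) = 762 (B(R, g) = -6*(-127) = 762)
T(c) = 2*c
B(439, 511)/f(V(0, 0)) + T(-232)/43423 = 762/(-2) + (2*(-232))/43423 = 762*(-1/2) - 464*1/43423 = -381 - 464/43423 = -16544627/43423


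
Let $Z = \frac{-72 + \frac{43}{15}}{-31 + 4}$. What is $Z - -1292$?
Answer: $\frac{524297}{405} \approx 1294.6$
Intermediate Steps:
$Z = \frac{1037}{405}$ ($Z = \frac{-72 + 43 \cdot \frac{1}{15}}{-27} = \left(-72 + \frac{43}{15}\right) \left(- \frac{1}{27}\right) = \left(- \frac{1037}{15}\right) \left(- \frac{1}{27}\right) = \frac{1037}{405} \approx 2.5605$)
$Z - -1292 = \frac{1037}{405} - -1292 = \frac{1037}{405} + 1292 = \frac{524297}{405}$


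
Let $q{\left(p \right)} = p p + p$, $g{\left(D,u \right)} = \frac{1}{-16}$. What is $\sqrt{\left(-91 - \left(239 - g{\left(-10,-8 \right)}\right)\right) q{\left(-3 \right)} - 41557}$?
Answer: $\frac{i \sqrt{696598}}{4} \approx 208.66 i$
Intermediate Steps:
$g{\left(D,u \right)} = - \frac{1}{16}$
$q{\left(p \right)} = p + p^{2}$ ($q{\left(p \right)} = p^{2} + p = p + p^{2}$)
$\sqrt{\left(-91 - \left(239 - g{\left(-10,-8 \right)}\right)\right) q{\left(-3 \right)} - 41557} = \sqrt{\left(-91 - \left(239 - - \frac{1}{16}\right)\right) \left(- 3 \left(1 - 3\right)\right) - 41557} = \sqrt{\left(-91 - \left(239 + \frac{1}{16}\right)\right) \left(\left(-3\right) \left(-2\right)\right) - 41557} = \sqrt{\left(-91 - \frac{3825}{16}\right) 6 - 41557} = \sqrt{\left(- \frac{5281}{16}\right) 6 - 41557} = \sqrt{- \frac{15843}{8} - 41557} = \sqrt{- \frac{348299}{8}} = \frac{i \sqrt{696598}}{4}$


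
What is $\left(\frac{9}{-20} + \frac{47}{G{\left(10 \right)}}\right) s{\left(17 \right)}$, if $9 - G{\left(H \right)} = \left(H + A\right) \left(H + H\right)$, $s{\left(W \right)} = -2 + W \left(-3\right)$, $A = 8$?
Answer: $\frac{217247}{7020} \approx 30.947$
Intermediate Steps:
$s{\left(W \right)} = -2 - 3 W$
$G{\left(H \right)} = 9 - 2 H \left(8 + H\right)$ ($G{\left(H \right)} = 9 - \left(H + 8\right) \left(H + H\right) = 9 - \left(8 + H\right) 2 H = 9 - 2 H \left(8 + H\right)$)
$\left(\frac{9}{-20} + \frac{47}{G{\left(10 \right)}}\right) s{\left(17 \right)} = \left(\frac{9}{-20} + \frac{47}{9 - 160 - 2 \cdot 10^{2}}\right) \left(-2 - 51\right) = \left(9 \left(- \frac{1}{20}\right) + \frac{47}{9 - 160 - 200}\right) \left(-2 - 51\right) = \left(- \frac{9}{20} + \frac{47}{9 - 160 - 200}\right) \left(-53\right) = \left(- \frac{9}{20} + \frac{47}{-351}\right) \left(-53\right) = \left(- \frac{9}{20} + 47 \left(- \frac{1}{351}\right)\right) \left(-53\right) = \left(- \frac{9}{20} - \frac{47}{351}\right) \left(-53\right) = \left(- \frac{4099}{7020}\right) \left(-53\right) = \frac{217247}{7020}$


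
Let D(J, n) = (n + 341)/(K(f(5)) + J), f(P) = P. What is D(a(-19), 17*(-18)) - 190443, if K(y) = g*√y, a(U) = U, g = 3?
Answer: -60180653/316 - 105*√5/316 ≈ -1.9045e+5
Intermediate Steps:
K(y) = 3*√y
D(J, n) = (341 + n)/(J + 3*√5) (D(J, n) = (n + 341)/(3*√5 + J) = (341 + n)/(J + 3*√5))
D(a(-19), 17*(-18)) - 190443 = (341 + 17*(-18))/(-19 + 3*√5) - 190443 = (341 - 306)/(-19 + 3*√5) - 190443 = 35/(-19 + 3*√5) - 190443 = -190443 + 35/(-19 + 3*√5)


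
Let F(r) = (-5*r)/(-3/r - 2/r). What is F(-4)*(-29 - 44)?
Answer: -1168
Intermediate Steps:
F(r) = r² (F(r) = (-5*r)/((-5/r)) = (-5*r)*(-r/5) = r²)
F(-4)*(-29 - 44) = (-4)²*(-29 - 44) = 16*(-73) = -1168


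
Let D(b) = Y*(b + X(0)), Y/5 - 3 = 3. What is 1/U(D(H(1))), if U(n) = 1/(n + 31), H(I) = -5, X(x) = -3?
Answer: -209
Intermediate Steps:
Y = 30 (Y = 15 + 5*3 = 15 + 15 = 30)
D(b) = -90 + 30*b (D(b) = 30*(b - 3) = 30*(-3 + b) = -90 + 30*b)
U(n) = 1/(31 + n)
1/U(D(H(1))) = 1/(1/(31 + (-90 + 30*(-5)))) = 1/(1/(31 + (-90 - 150))) = 1/(1/(31 - 240)) = 1/(1/(-209)) = 1/(-1/209) = -209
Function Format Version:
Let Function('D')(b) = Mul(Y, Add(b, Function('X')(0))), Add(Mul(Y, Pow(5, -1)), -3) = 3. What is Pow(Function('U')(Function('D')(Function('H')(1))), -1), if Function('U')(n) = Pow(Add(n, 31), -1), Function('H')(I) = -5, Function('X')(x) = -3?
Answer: -209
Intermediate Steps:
Y = 30 (Y = Add(15, Mul(5, 3)) = Add(15, 15) = 30)
Function('D')(b) = Add(-90, Mul(30, b)) (Function('D')(b) = Mul(30, Add(b, -3)) = Mul(30, Add(-3, b)) = Add(-90, Mul(30, b)))
Function('U')(n) = Pow(Add(31, n), -1)
Pow(Function('U')(Function('D')(Function('H')(1))), -1) = Pow(Pow(Add(31, Add(-90, Mul(30, -5))), -1), -1) = Pow(Pow(Add(31, Add(-90, -150)), -1), -1) = Pow(Pow(Add(31, -240), -1), -1) = Pow(Pow(-209, -1), -1) = Pow(Rational(-1, 209), -1) = -209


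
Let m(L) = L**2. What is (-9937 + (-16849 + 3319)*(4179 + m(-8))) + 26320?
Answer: -57391407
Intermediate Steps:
(-9937 + (-16849 + 3319)*(4179 + m(-8))) + 26320 = (-9937 + (-16849 + 3319)*(4179 + (-8)**2)) + 26320 = (-9937 - 13530*(4179 + 64)) + 26320 = (-9937 - 13530*4243) + 26320 = (-9937 - 57407790) + 26320 = -57417727 + 26320 = -57391407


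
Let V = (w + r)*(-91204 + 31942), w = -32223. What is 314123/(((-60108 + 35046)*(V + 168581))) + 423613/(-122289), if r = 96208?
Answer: -13418343951012832129/3873620179246787634 ≈ -3.4640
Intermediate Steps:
V = -3791879070 (V = (-32223 + 96208)*(-91204 + 31942) = 63985*(-59262) = -3791879070)
314123/(((-60108 + 35046)*(V + 168581))) + 423613/(-122289) = 314123/(((-60108 + 35046)*(-3791879070 + 168581))) + 423613/(-122289) = 314123/((-25062*(-3791710489))) + 423613*(-1/122289) = 314123/95027848275318 - 423613/122289 = -13418343951012832129/3873620179246787634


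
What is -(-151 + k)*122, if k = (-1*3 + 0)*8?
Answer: 21350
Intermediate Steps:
k = -24 (k = (-3 + 0)*8 = -3*8 = -24)
-(-151 + k)*122 = -(-151 - 24)*122 = -(-175)*122 = -1*(-21350) = 21350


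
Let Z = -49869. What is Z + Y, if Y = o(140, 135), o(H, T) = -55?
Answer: -49924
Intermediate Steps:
Y = -55
Z + Y = -49869 - 55 = -49924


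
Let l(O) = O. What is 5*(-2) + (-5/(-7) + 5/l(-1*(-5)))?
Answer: -58/7 ≈ -8.2857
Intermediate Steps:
5*(-2) + (-5/(-7) + 5/l(-1*(-5))) = 5*(-2) + (-5/(-7) + 5/((-1*(-5)))) = -10 + (-5*(-⅐) + 5/5) = -10 + (5/7 + 5*(⅕)) = -10 + (5/7 + 1) = -10 + 12/7 = -58/7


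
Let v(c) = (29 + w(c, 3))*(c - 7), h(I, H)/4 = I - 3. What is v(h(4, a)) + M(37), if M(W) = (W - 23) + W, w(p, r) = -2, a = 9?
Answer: -30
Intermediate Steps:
h(I, H) = -12 + 4*I (h(I, H) = 4*(I - 3) = 4*(-3 + I) = -12 + 4*I)
M(W) = -23 + 2*W (M(W) = (-23 + W) + W = -23 + 2*W)
v(c) = -189 + 27*c (v(c) = (29 - 2)*(c - 7) = 27*(-7 + c) = -189 + 27*c)
v(h(4, a)) + M(37) = (-189 + 27*(-12 + 4*4)) + (-23 + 2*37) = (-189 + 27*(-12 + 16)) + (-23 + 74) = (-189 + 27*4) + 51 = (-189 + 108) + 51 = -81 + 51 = -30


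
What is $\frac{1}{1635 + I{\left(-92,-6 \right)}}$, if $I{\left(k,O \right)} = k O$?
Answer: $\frac{1}{2187} \approx 0.00045725$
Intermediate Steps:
$I{\left(k,O \right)} = O k$
$\frac{1}{1635 + I{\left(-92,-6 \right)}} = \frac{1}{1635 - -552} = \frac{1}{1635 + 552} = \frac{1}{2187}$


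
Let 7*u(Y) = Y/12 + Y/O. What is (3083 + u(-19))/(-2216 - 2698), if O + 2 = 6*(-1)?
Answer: -517963/825552 ≈ -0.62741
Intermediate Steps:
O = -8 (O = -2 + 6*(-1) = -2 - 6 = -8)
u(Y) = -Y/168 (u(Y) = (Y/12 + Y/(-8))/7 = (Y*(1/12) + Y*(-1/8))/7 = (Y/12 - Y/8)/7 = (-Y/24)/7 = -Y/168)
(3083 + u(-19))/(-2216 - 2698) = (3083 - 1/168*(-19))/(-2216 - 2698) = (3083 + 19/168)/(-4914) = (517963/168)*(-1/4914) = -517963/825552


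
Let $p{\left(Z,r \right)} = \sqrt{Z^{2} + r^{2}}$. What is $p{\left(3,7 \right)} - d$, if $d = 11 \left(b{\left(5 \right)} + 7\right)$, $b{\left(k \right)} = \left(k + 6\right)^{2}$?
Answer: $-1408 + \sqrt{58} \approx -1400.4$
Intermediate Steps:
$b{\left(k \right)} = \left(6 + k\right)^{2}$
$d = 1408$ ($d = 11 \left(\left(6 + 5\right)^{2} + 7\right) = 11 \left(11^{2} + 7\right) = 11 \left(121 + 7\right) = 11 \cdot 128 = 1408$)
$p{\left(3,7 \right)} - d = \sqrt{3^{2} + 7^{2}} - 1408 = \sqrt{9 + 49} - 1408 = \sqrt{58} - 1408 = -1408 + \sqrt{58}$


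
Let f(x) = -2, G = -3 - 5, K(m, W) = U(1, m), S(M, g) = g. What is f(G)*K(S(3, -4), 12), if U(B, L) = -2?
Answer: 4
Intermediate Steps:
K(m, W) = -2
G = -8
f(G)*K(S(3, -4), 12) = -2*(-2) = 4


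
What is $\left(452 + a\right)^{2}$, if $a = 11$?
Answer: $214369$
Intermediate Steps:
$\left(452 + a\right)^{2} = \left(452 + 11\right)^{2} = 463^{2} = 214369$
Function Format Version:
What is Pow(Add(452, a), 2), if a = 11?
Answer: 214369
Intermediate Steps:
Pow(Add(452, a), 2) = Pow(Add(452, 11), 2) = Pow(463, 2) = 214369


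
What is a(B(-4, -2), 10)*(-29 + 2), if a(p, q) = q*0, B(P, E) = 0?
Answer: 0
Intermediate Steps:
a(p, q) = 0
a(B(-4, -2), 10)*(-29 + 2) = 0*(-29 + 2) = 0*(-27) = 0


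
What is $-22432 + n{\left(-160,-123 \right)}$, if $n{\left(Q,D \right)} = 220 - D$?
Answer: $-22089$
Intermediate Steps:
$-22432 + n{\left(-160,-123 \right)} = -22432 + \left(220 - -123\right) = -22432 + \left(220 + 123\right) = -22432 + 343 = -22089$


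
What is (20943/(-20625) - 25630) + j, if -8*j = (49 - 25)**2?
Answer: -176708231/6875 ≈ -25703.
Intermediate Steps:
j = -72 (j = -(49 - 25)**2/8 = -1/8*24**2 = -1/8*576 = -72)
(20943/(-20625) - 25630) + j = (20943/(-20625) - 25630) - 72 = (20943*(-1/20625) - 25630) - 72 = (-6981/6875 - 25630) - 72 = -176213231/6875 - 72 = -176708231/6875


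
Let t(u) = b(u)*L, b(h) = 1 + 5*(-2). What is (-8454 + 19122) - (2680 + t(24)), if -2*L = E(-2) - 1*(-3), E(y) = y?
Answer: 15967/2 ≈ 7983.5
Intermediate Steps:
b(h) = -9 (b(h) = 1 - 10 = -9)
L = -½ (L = -(-2 - 1*(-3))/2 = -(-2 + 3)/2 = -½*1 = -½ ≈ -0.50000)
t(u) = 9/2 (t(u) = -9*(-½) = 9/2)
(-8454 + 19122) - (2680 + t(24)) = (-8454 + 19122) - (2680 + 9/2) = 10668 - 1*5369/2 = 10668 - 5369/2 = 15967/2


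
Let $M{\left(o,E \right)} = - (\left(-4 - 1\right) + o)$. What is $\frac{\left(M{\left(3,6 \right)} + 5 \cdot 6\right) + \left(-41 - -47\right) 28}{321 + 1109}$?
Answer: $\frac{20}{143} \approx 0.13986$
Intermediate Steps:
$M{\left(o,E \right)} = 5 - o$ ($M{\left(o,E \right)} = - (-5 + o) = 5 - o$)
$\frac{\left(M{\left(3,6 \right)} + 5 \cdot 6\right) + \left(-41 - -47\right) 28}{321 + 1109} = \frac{\left(\left(5 - 3\right) + 5 \cdot 6\right) + \left(-41 - -47\right) 28}{321 + 1109} = \frac{\left(\left(5 - 3\right) + 30\right) + \left(-41 + 47\right) 28}{1430} = \left(\left(2 + 30\right) + 6 \cdot 28\right) \frac{1}{1430} = \left(32 + 168\right) \frac{1}{1430} = 200 \cdot \frac{1}{1430} = \frac{20}{143}$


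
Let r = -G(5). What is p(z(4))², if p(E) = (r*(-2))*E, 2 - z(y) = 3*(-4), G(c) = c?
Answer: 19600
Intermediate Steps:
z(y) = 14 (z(y) = 2 - 3*(-4) = 2 - 1*(-12) = 2 + 12 = 14)
r = -5 (r = -1*5 = -5)
p(E) = 10*E (p(E) = (-5*(-2))*E = 10*E)
p(z(4))² = (10*14)² = 140² = 19600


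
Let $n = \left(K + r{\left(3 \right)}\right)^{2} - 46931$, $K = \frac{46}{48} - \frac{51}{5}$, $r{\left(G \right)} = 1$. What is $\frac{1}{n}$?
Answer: $- \frac{14400}{674828279} \approx -2.1339 \cdot 10^{-5}$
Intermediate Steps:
$K = - \frac{1109}{120}$ ($K = 46 \cdot \frac{1}{48} - \frac{51}{5} = \frac{23}{24} - \frac{51}{5} = - \frac{1109}{120} \approx -9.2417$)
$n = - \frac{674828279}{14400}$ ($n = \left(- \frac{1109}{120} + 1\right)^{2} - 46931 = \left(- \frac{989}{120}\right)^{2} - 46931 = \frac{978121}{14400} - 46931 = - \frac{674828279}{14400} \approx -46863.0$)
$\frac{1}{n} = \frac{1}{- \frac{674828279}{14400}} = - \frac{14400}{674828279}$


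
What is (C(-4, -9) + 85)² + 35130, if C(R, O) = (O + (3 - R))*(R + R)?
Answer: 45331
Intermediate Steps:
C(R, O) = 2*R*(3 + O - R) (C(R, O) = (3 + O - R)*(2*R) = 2*R*(3 + O - R))
(C(-4, -9) + 85)² + 35130 = (2*(-4)*(3 - 9 - 1*(-4)) + 85)² + 35130 = (2*(-4)*(3 - 9 + 4) + 85)² + 35130 = (2*(-4)*(-2) + 85)² + 35130 = (16 + 85)² + 35130 = 101² + 35130 = 10201 + 35130 = 45331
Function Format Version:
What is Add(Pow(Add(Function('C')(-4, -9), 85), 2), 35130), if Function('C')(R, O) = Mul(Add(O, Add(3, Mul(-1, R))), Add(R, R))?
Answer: 45331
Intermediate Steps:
Function('C')(R, O) = Mul(2, R, Add(3, O, Mul(-1, R))) (Function('C')(R, O) = Mul(Add(3, O, Mul(-1, R)), Mul(2, R)) = Mul(2, R, Add(3, O, Mul(-1, R))))
Add(Pow(Add(Function('C')(-4, -9), 85), 2), 35130) = Add(Pow(Add(Mul(2, -4, Add(3, -9, Mul(-1, -4))), 85), 2), 35130) = Add(Pow(Add(Mul(2, -4, Add(3, -9, 4)), 85), 2), 35130) = Add(Pow(Add(Mul(2, -4, -2), 85), 2), 35130) = Add(Pow(Add(16, 85), 2), 35130) = Add(Pow(101, 2), 35130) = Add(10201, 35130) = 45331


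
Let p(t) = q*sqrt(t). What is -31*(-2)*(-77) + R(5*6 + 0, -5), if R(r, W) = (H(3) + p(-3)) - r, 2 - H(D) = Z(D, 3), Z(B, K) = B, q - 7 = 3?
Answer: -4805 + 10*I*sqrt(3) ≈ -4805.0 + 17.32*I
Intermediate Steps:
q = 10 (q = 7 + 3 = 10)
p(t) = 10*sqrt(t)
H(D) = 2 - D
R(r, W) = -1 - r + 10*I*sqrt(3) (R(r, W) = ((2 - 1*3) + 10*sqrt(-3)) - r = ((2 - 3) + 10*(I*sqrt(3))) - r = (-1 + 10*I*sqrt(3)) - r = -1 - r + 10*I*sqrt(3))
-31*(-2)*(-77) + R(5*6 + 0, -5) = -31*(-2)*(-77) + (-1 - (5*6 + 0) + 10*I*sqrt(3)) = 62*(-77) + (-1 - (30 + 0) + 10*I*sqrt(3)) = -4774 + (-1 - 1*30 + 10*I*sqrt(3)) = -4774 + (-1 - 30 + 10*I*sqrt(3)) = -4774 + (-31 + 10*I*sqrt(3)) = -4805 + 10*I*sqrt(3)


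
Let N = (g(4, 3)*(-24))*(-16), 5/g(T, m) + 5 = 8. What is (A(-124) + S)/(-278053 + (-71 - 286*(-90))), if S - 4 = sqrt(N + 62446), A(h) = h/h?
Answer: -5/252384 - sqrt(63086)/252384 ≈ -0.0010150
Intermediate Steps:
g(T, m) = 5/3 (g(T, m) = 5/(-5 + 8) = 5/3)
A(h) = 1
N = 640 (N = ((5/3)*(-24))*(-16) = -40*(-16) = 640)
S = 4 + sqrt(63086) (S = 4 + sqrt(640 + 62446) = 4 + sqrt(63086) ≈ 255.17)
(A(-124) + S)/(-278053 + (-71 - 286*(-90))) = (1 + (4 + sqrt(63086)))/(-278053 + (-71 - 286*(-90))) = (5 + sqrt(63086))/(-278053 + (-71 + 25740)) = (5 + sqrt(63086))/(-278053 + 25669) = (5 + sqrt(63086))/(-252384) = (5 + sqrt(63086))*(-1/252384) = -5/252384 - sqrt(63086)/252384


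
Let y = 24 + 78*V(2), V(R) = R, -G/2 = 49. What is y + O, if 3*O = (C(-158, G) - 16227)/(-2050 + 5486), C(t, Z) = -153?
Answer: 153255/859 ≈ 178.41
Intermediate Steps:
G = -98 (G = -2*49 = -98)
O = -1365/859 (O = ((-153 - 16227)/(-2050 + 5486))/3 = (-16380/3436)/3 = (-16380*1/3436)/3 = (⅓)*(-4095/859) = -1365/859 ≈ -1.5891)
y = 180 (y = 24 + 78*2 = 24 + 156 = 180)
y + O = 180 - 1365/859 = 153255/859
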